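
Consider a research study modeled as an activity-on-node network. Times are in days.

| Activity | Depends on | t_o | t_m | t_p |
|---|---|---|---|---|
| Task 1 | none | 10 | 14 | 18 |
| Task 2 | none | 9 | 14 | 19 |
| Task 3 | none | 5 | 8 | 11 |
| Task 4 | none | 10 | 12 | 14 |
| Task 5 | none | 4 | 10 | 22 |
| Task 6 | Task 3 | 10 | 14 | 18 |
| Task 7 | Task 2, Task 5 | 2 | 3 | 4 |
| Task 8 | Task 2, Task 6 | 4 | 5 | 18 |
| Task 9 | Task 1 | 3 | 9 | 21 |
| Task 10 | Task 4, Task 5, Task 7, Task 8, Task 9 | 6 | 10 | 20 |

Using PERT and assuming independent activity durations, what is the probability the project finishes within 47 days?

0.971

te_Task 1 = (10 + 4·14 + 18)/6 = 84/6 = 14; σ²_Task 1 = ((18−10)/6)² = 1.778
te_Task 2 = (9 + 4·14 + 19)/6 = 84/6 = 14; σ²_Task 2 = ((19−9)/6)² = 2.778
te_Task 3 = (5 + 4·8 + 11)/6 = 48/6 = 8; σ²_Task 3 = ((11−5)/6)² = 1.000
te_Task 4 = (10 + 4·12 + 14)/6 = 72/6 = 12; σ²_Task 4 = ((14−10)/6)² = 0.444
te_Task 5 = (4 + 4·10 + 22)/6 = 66/6 = 11; σ²_Task 5 = ((22−4)/6)² = 9.000
te_Task 6 = (10 + 4·14 + 18)/6 = 84/6 = 14; σ²_Task 6 = ((18−10)/6)² = 1.778
te_Task 7 = (2 + 4·3 + 4)/6 = 18/6 = 3; σ²_Task 7 = ((4−2)/6)² = 0.111
te_Task 8 = (4 + 4·5 + 18)/6 = 42/6 = 7; σ²_Task 8 = ((18−4)/6)² = 5.444
te_Task 9 = (3 + 4·9 + 21)/6 = 60/6 = 10; σ²_Task 9 = ((21−3)/6)² = 9.000
te_Task 10 = (6 + 4·10 + 20)/6 = 66/6 = 11; σ²_Task 10 = ((20−6)/6)² = 5.444

Forward pass:
ES_Task 1 = 0; EF_Task 1 = 14
ES_Task 2 = 0; EF_Task 2 = 14
ES_Task 3 = 0; EF_Task 3 = 8
ES_Task 4 = 0; EF_Task 4 = 12
ES_Task 5 = 0; EF_Task 5 = 11
ES_Task 6 = 8; EF_Task 6 = 8+14 = 22
ES_Task 7 = max(EF_Task 2=14, EF_Task 5=11) = 14; EF_Task 7 = 14+3 = 17
ES_Task 8 = max(EF_Task 2=14, EF_Task 6=22) = 22; EF_Task 8 = 22+7 = 29
ES_Task 9 = 14; EF_Task 9 = 14+10 = 24
ES_Task 10 = max(EF_Task 4=12, EF_Task 5=11, EF_Task 7=17, EF_Task 8=29, EF_Task 9=24) = 29; EF_Task 10 = 29+11 = 40
Expected project duration μ = 40 days. Critical path: Task 3 → Task 6 → Task 8 → Task 10.

Variance along critical path = 1.000 + 1.778 + 5.444 + 5.444 = 13.667; σ = √13.667 = 3.697 days.
Z = (47 − 40) / 3.697 = 1.894
P(T ≤ 47) = Φ(1.894) ≈ 0.971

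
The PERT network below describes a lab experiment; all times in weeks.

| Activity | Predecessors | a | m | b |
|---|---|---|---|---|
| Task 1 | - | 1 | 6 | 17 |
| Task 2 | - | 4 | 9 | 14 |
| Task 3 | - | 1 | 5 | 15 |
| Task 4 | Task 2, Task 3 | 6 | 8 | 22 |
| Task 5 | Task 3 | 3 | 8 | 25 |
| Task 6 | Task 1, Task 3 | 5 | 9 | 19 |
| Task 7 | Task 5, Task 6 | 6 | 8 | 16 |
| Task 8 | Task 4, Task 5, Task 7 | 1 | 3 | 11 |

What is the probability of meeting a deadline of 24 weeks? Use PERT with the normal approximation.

te_Task 1 = (1 + 4·6 + 17)/6 = 42/6 = 7; σ²_Task 1 = ((17−1)/6)² = 7.111
te_Task 2 = (4 + 4·9 + 14)/6 = 54/6 = 9; σ²_Task 2 = ((14−4)/6)² = 2.778
te_Task 3 = (1 + 4·5 + 15)/6 = 36/6 = 6; σ²_Task 3 = ((15−1)/6)² = 5.444
te_Task 4 = (6 + 4·8 + 22)/6 = 60/6 = 10; σ²_Task 4 = ((22−6)/6)² = 7.111
te_Task 5 = (3 + 4·8 + 25)/6 = 60/6 = 10; σ²_Task 5 = ((25−3)/6)² = 13.444
te_Task 6 = (5 + 4·9 + 19)/6 = 60/6 = 10; σ²_Task 6 = ((19−5)/6)² = 5.444
te_Task 7 = (6 + 4·8 + 16)/6 = 54/6 = 9; σ²_Task 7 = ((16−6)/6)² = 2.778
te_Task 8 = (1 + 4·3 + 11)/6 = 24/6 = 4; σ²_Task 8 = ((11−1)/6)² = 2.778

Forward pass:
ES_Task 1 = 0; EF_Task 1 = 7
ES_Task 2 = 0; EF_Task 2 = 9
ES_Task 3 = 0; EF_Task 3 = 6
ES_Task 4 = max(EF_Task 2=9, EF_Task 3=6) = 9; EF_Task 4 = 9+10 = 19
ES_Task 5 = 6; EF_Task 5 = 6+10 = 16
ES_Task 6 = max(EF_Task 1=7, EF_Task 3=6) = 7; EF_Task 6 = 7+10 = 17
ES_Task 7 = max(EF_Task 5=16, EF_Task 6=17) = 17; EF_Task 7 = 17+9 = 26
ES_Task 8 = max(EF_Task 4=19, EF_Task 5=16, EF_Task 7=26) = 26; EF_Task 8 = 26+4 = 30
Expected project duration μ = 30 weeks. Critical path: Task 1 → Task 6 → Task 7 → Task 8.

Variance along critical path = 7.111 + 5.444 + 2.778 + 2.778 = 18.111; σ = √18.111 = 4.256 weeks.
Z = (24 − 30) / 4.256 = -1.410
P(T ≤ 24) = Φ(-1.410) ≈ 0.079

0.079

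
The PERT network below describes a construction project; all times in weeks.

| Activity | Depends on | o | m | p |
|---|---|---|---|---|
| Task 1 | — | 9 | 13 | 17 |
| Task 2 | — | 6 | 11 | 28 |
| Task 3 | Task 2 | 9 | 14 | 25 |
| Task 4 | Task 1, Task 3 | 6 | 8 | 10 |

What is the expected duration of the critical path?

te_Task 1 = (9 + 4·13 + 17)/6 = 78/6 = 13
te_Task 2 = (6 + 4·11 + 28)/6 = 78/6 = 13
te_Task 3 = (9 + 4·14 + 25)/6 = 90/6 = 15
te_Task 4 = (6 + 4·8 + 10)/6 = 48/6 = 8

Forward pass:
ES_Task 1 = 0; EF_Task 1 = 13
ES_Task 2 = 0; EF_Task 2 = 13
ES_Task 3 = 13; EF_Task 3 = 13+15 = 28
ES_Task 4 = max(EF_Task 1=13, EF_Task 3=28) = 28; EF_Task 4 = 28+8 = 36
Expected project duration μ = 36 weeks. Critical path: Task 2 → Task 3 → Task 4.

36 weeks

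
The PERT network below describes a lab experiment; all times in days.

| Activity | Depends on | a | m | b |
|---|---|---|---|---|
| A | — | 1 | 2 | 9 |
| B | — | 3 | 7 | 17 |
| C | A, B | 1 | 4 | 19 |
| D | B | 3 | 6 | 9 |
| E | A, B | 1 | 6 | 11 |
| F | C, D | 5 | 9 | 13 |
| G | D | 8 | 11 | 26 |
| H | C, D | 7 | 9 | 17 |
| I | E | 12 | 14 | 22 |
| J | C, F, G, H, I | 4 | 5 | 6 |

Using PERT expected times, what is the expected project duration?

te_A = (1 + 4·2 + 9)/6 = 18/6 = 3
te_B = (3 + 4·7 + 17)/6 = 48/6 = 8
te_C = (1 + 4·4 + 19)/6 = 36/6 = 6
te_D = (3 + 4·6 + 9)/6 = 36/6 = 6
te_E = (1 + 4·6 + 11)/6 = 36/6 = 6
te_F = (5 + 4·9 + 13)/6 = 54/6 = 9
te_G = (8 + 4·11 + 26)/6 = 78/6 = 13
te_H = (7 + 4·9 + 17)/6 = 60/6 = 10
te_I = (12 + 4·14 + 22)/6 = 90/6 = 15
te_J = (4 + 4·5 + 6)/6 = 30/6 = 5

Forward pass:
ES_A = 0; EF_A = 3
ES_B = 0; EF_B = 8
ES_C = max(EF_A=3, EF_B=8) = 8; EF_C = 8+6 = 14
ES_D = 8; EF_D = 8+6 = 14
ES_E = max(EF_A=3, EF_B=8) = 8; EF_E = 8+6 = 14
ES_F = max(EF_C=14, EF_D=14) = 14; EF_F = 14+9 = 23
ES_G = 14; EF_G = 14+13 = 27
ES_H = max(EF_C=14, EF_D=14) = 14; EF_H = 14+10 = 24
ES_I = 14; EF_I = 14+15 = 29
ES_J = max(EF_C=14, EF_F=23, EF_G=27, EF_H=24, EF_I=29) = 29; EF_J = 29+5 = 34
Expected project duration μ = 34 days. Critical path: B → E → I → J.

34 days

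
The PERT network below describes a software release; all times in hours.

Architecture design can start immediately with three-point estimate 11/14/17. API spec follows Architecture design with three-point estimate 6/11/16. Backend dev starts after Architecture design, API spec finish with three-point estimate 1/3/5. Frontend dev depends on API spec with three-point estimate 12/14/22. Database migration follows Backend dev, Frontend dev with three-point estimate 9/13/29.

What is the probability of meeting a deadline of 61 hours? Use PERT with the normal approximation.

te_Architecture design = (11 + 4·14 + 17)/6 = 84/6 = 14; σ²_Architecture design = ((17−11)/6)² = 1.000
te_API spec = (6 + 4·11 + 16)/6 = 66/6 = 11; σ²_API spec = ((16−6)/6)² = 2.778
te_Backend dev = (1 + 4·3 + 5)/6 = 18/6 = 3; σ²_Backend dev = ((5−1)/6)² = 0.444
te_Frontend dev = (12 + 4·14 + 22)/6 = 90/6 = 15; σ²_Frontend dev = ((22−12)/6)² = 2.778
te_Database migration = (9 + 4·13 + 29)/6 = 90/6 = 15; σ²_Database migration = ((29−9)/6)² = 11.111

Forward pass:
ES_Architecture design = 0; EF_Architecture design = 14
ES_API spec = 14; EF_API spec = 14+11 = 25
ES_Backend dev = max(EF_Architecture design=14, EF_API spec=25) = 25; EF_Backend dev = 25+3 = 28
ES_Frontend dev = 25; EF_Frontend dev = 25+15 = 40
ES_Database migration = max(EF_Backend dev=28, EF_Frontend dev=40) = 40; EF_Database migration = 40+15 = 55
Expected project duration μ = 55 hours. Critical path: Architecture design → API spec → Frontend dev → Database migration.

Variance along critical path = 1.000 + 2.778 + 2.778 + 11.111 = 17.667; σ = √17.667 = 4.203 hours.
Z = (61 − 55) / 4.203 = 1.427
P(T ≤ 61) = Φ(1.427) ≈ 0.923

0.923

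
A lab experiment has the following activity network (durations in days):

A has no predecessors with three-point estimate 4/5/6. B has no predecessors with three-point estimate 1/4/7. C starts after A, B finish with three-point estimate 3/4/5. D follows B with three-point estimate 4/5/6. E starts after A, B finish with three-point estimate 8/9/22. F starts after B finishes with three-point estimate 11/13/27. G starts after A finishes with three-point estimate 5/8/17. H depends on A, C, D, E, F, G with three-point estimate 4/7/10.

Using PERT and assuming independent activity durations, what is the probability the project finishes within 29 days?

te_A = (4 + 4·5 + 6)/6 = 30/6 = 5; σ²_A = ((6−4)/6)² = 0.111
te_B = (1 + 4·4 + 7)/6 = 24/6 = 4; σ²_B = ((7−1)/6)² = 1.000
te_C = (3 + 4·4 + 5)/6 = 24/6 = 4; σ²_C = ((5−3)/6)² = 0.111
te_D = (4 + 4·5 + 6)/6 = 30/6 = 5; σ²_D = ((6−4)/6)² = 0.111
te_E = (8 + 4·9 + 22)/6 = 66/6 = 11; σ²_E = ((22−8)/6)² = 5.444
te_F = (11 + 4·13 + 27)/6 = 90/6 = 15; σ²_F = ((27−11)/6)² = 7.111
te_G = (5 + 4·8 + 17)/6 = 54/6 = 9; σ²_G = ((17−5)/6)² = 4.000
te_H = (4 + 4·7 + 10)/6 = 42/6 = 7; σ²_H = ((10−4)/6)² = 1.000

Forward pass:
ES_A = 0; EF_A = 5
ES_B = 0; EF_B = 4
ES_C = max(EF_A=5, EF_B=4) = 5; EF_C = 5+4 = 9
ES_D = 4; EF_D = 4+5 = 9
ES_E = max(EF_A=5, EF_B=4) = 5; EF_E = 5+11 = 16
ES_F = 4; EF_F = 4+15 = 19
ES_G = 5; EF_G = 5+9 = 14
ES_H = max(EF_A=5, EF_C=9, EF_D=9, EF_E=16, EF_F=19, EF_G=14) = 19; EF_H = 19+7 = 26
Expected project duration μ = 26 days. Critical path: B → F → H.

Variance along critical path = 1.000 + 7.111 + 1.000 = 9.111; σ = √9.111 = 3.018 days.
Z = (29 − 26) / 3.018 = 0.994
P(T ≤ 29) = Φ(0.994) ≈ 0.840

0.840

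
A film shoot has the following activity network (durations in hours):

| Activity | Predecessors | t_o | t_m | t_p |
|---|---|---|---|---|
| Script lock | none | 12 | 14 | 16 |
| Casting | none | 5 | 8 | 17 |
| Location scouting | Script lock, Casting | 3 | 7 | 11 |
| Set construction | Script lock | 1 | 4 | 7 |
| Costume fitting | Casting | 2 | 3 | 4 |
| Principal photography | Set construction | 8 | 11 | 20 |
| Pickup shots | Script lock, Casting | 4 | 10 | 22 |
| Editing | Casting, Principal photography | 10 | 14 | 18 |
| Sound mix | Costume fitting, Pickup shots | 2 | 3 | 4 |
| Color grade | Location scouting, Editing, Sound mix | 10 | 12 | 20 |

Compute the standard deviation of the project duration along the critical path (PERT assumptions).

te_Script lock = (12 + 4·14 + 16)/6 = 84/6 = 14; σ²_Script lock = ((16−12)/6)² = 0.444
te_Casting = (5 + 4·8 + 17)/6 = 54/6 = 9; σ²_Casting = ((17−5)/6)² = 4.000
te_Location scouting = (3 + 4·7 + 11)/6 = 42/6 = 7; σ²_Location scouting = ((11−3)/6)² = 1.778
te_Set construction = (1 + 4·4 + 7)/6 = 24/6 = 4; σ²_Set construction = ((7−1)/6)² = 1.000
te_Costume fitting = (2 + 4·3 + 4)/6 = 18/6 = 3; σ²_Costume fitting = ((4−2)/6)² = 0.111
te_Principal photography = (8 + 4·11 + 20)/6 = 72/6 = 12; σ²_Principal photography = ((20−8)/6)² = 4.000
te_Pickup shots = (4 + 4·10 + 22)/6 = 66/6 = 11; σ²_Pickup shots = ((22−4)/6)² = 9.000
te_Editing = (10 + 4·14 + 18)/6 = 84/6 = 14; σ²_Editing = ((18−10)/6)² = 1.778
te_Sound mix = (2 + 4·3 + 4)/6 = 18/6 = 3; σ²_Sound mix = ((4−2)/6)² = 0.111
te_Color grade = (10 + 4·12 + 20)/6 = 78/6 = 13; σ²_Color grade = ((20−10)/6)² = 2.778

Forward pass:
ES_Script lock = 0; EF_Script lock = 14
ES_Casting = 0; EF_Casting = 9
ES_Location scouting = max(EF_Script lock=14, EF_Casting=9) = 14; EF_Location scouting = 14+7 = 21
ES_Set construction = 14; EF_Set construction = 14+4 = 18
ES_Costume fitting = 9; EF_Costume fitting = 9+3 = 12
ES_Principal photography = 18; EF_Principal photography = 18+12 = 30
ES_Pickup shots = max(EF_Script lock=14, EF_Casting=9) = 14; EF_Pickup shots = 14+11 = 25
ES_Editing = max(EF_Casting=9, EF_Principal photography=30) = 30; EF_Editing = 30+14 = 44
ES_Sound mix = max(EF_Costume fitting=12, EF_Pickup shots=25) = 25; EF_Sound mix = 25+3 = 28
ES_Color grade = max(EF_Location scouting=21, EF_Editing=44, EF_Sound mix=28) = 44; EF_Color grade = 44+13 = 57
Expected project duration μ = 57 hours. Critical path: Script lock → Set construction → Principal photography → Editing → Color grade.

Variance along critical path = 0.444 + 1.000 + 4.000 + 1.778 + 2.778 = 10.000
σ = √10.000 = 3.162 hours

3.16 hours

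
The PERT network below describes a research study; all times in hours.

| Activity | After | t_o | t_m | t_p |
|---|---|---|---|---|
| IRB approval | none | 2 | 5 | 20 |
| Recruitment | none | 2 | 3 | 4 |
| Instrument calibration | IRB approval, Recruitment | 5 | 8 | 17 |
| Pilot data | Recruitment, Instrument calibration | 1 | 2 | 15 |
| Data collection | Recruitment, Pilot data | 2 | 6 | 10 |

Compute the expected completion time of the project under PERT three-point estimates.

te_IRB approval = (2 + 4·5 + 20)/6 = 42/6 = 7
te_Recruitment = (2 + 4·3 + 4)/6 = 18/6 = 3
te_Instrument calibration = (5 + 4·8 + 17)/6 = 54/6 = 9
te_Pilot data = (1 + 4·2 + 15)/6 = 24/6 = 4
te_Data collection = (2 + 4·6 + 10)/6 = 36/6 = 6

Forward pass:
ES_IRB approval = 0; EF_IRB approval = 7
ES_Recruitment = 0; EF_Recruitment = 3
ES_Instrument calibration = max(EF_IRB approval=7, EF_Recruitment=3) = 7; EF_Instrument calibration = 7+9 = 16
ES_Pilot data = max(EF_Recruitment=3, EF_Instrument calibration=16) = 16; EF_Pilot data = 16+4 = 20
ES_Data collection = max(EF_Recruitment=3, EF_Pilot data=20) = 20; EF_Data collection = 20+6 = 26
Expected project duration μ = 26 hours. Critical path: IRB approval → Instrument calibration → Pilot data → Data collection.

26 hours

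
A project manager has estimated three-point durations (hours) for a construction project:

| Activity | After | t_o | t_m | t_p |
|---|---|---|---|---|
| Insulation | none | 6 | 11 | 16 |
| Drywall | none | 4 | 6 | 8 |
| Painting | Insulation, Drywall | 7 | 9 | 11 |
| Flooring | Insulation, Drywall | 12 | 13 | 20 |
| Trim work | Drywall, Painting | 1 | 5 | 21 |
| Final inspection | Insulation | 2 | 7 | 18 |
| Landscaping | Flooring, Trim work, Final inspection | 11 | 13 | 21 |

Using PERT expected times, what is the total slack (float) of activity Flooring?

2 hours

te_Insulation = (6 + 4·11 + 16)/6 = 66/6 = 11
te_Drywall = (4 + 4·6 + 8)/6 = 36/6 = 6
te_Painting = (7 + 4·9 + 11)/6 = 54/6 = 9
te_Flooring = (12 + 4·13 + 20)/6 = 84/6 = 14
te_Trim work = (1 + 4·5 + 21)/6 = 42/6 = 7
te_Final inspection = (2 + 4·7 + 18)/6 = 48/6 = 8
te_Landscaping = (11 + 4·13 + 21)/6 = 84/6 = 14

Forward pass:
ES_Insulation = 0; EF_Insulation = 11
ES_Drywall = 0; EF_Drywall = 6
ES_Painting = max(EF_Insulation=11, EF_Drywall=6) = 11; EF_Painting = 11+9 = 20
ES_Flooring = max(EF_Insulation=11, EF_Drywall=6) = 11; EF_Flooring = 11+14 = 25
ES_Trim work = max(EF_Drywall=6, EF_Painting=20) = 20; EF_Trim work = 20+7 = 27
ES_Final inspection = 11; EF_Final inspection = 11+8 = 19
ES_Landscaping = max(EF_Flooring=25, EF_Trim work=27, EF_Final inspection=19) = 27; EF_Landscaping = 27+14 = 41
Expected project duration μ = 41 hours. Critical path: Insulation → Painting → Trim work → Landscaping.

Backward pass:
LF_Landscaping = 41; LS_Landscaping = 41−14 = 27
LF_Final inspection = LS_Landscaping = 27; LS_Final inspection = 27−8 = 19
LF_Trim work = LS_Landscaping = 27; LS_Trim work = 27−7 = 20
LF_Flooring = LS_Landscaping = 27; LS_Flooring = 27−14 = 13
LF_Painting = LS_Trim work = 20; LS_Painting = 20−9 = 11
LF_Drywall = min(LS_Painting=11, LS_Flooring=13, LS_Trim work=20) = 11; LS_Drywall = 11−6 = 5
LF_Insulation = min(LS_Painting=11, LS_Flooring=13, LS_Final inspection=19) = 11; LS_Insulation = 11−11 = 0
Slack_Flooring = LS_Flooring − ES_Flooring = 13 − 11 = 2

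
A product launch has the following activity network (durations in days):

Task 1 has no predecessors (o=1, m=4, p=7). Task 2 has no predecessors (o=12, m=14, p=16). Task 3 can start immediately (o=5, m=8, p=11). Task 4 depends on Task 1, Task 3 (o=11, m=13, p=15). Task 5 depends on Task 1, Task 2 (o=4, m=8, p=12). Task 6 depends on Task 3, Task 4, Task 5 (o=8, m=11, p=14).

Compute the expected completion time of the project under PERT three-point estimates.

te_Task 1 = (1 + 4·4 + 7)/6 = 24/6 = 4
te_Task 2 = (12 + 4·14 + 16)/6 = 84/6 = 14
te_Task 3 = (5 + 4·8 + 11)/6 = 48/6 = 8
te_Task 4 = (11 + 4·13 + 15)/6 = 78/6 = 13
te_Task 5 = (4 + 4·8 + 12)/6 = 48/6 = 8
te_Task 6 = (8 + 4·11 + 14)/6 = 66/6 = 11

Forward pass:
ES_Task 1 = 0; EF_Task 1 = 4
ES_Task 2 = 0; EF_Task 2 = 14
ES_Task 3 = 0; EF_Task 3 = 8
ES_Task 4 = max(EF_Task 1=4, EF_Task 3=8) = 8; EF_Task 4 = 8+13 = 21
ES_Task 5 = max(EF_Task 1=4, EF_Task 2=14) = 14; EF_Task 5 = 14+8 = 22
ES_Task 6 = max(EF_Task 3=8, EF_Task 4=21, EF_Task 5=22) = 22; EF_Task 6 = 22+11 = 33
Expected project duration μ = 33 days. Critical path: Task 2 → Task 5 → Task 6.

33 days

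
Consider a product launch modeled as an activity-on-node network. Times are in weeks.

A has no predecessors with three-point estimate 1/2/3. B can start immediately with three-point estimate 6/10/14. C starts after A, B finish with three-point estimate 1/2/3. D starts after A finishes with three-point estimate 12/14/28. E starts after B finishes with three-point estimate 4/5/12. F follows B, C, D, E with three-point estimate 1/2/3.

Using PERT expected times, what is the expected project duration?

20 weeks

te_A = (1 + 4·2 + 3)/6 = 12/6 = 2
te_B = (6 + 4·10 + 14)/6 = 60/6 = 10
te_C = (1 + 4·2 + 3)/6 = 12/6 = 2
te_D = (12 + 4·14 + 28)/6 = 96/6 = 16
te_E = (4 + 4·5 + 12)/6 = 36/6 = 6
te_F = (1 + 4·2 + 3)/6 = 12/6 = 2

Forward pass:
ES_A = 0; EF_A = 2
ES_B = 0; EF_B = 10
ES_C = max(EF_A=2, EF_B=10) = 10; EF_C = 10+2 = 12
ES_D = 2; EF_D = 2+16 = 18
ES_E = 10; EF_E = 10+6 = 16
ES_F = max(EF_B=10, EF_C=12, EF_D=18, EF_E=16) = 18; EF_F = 18+2 = 20
Expected project duration μ = 20 weeks. Critical path: A → D → F.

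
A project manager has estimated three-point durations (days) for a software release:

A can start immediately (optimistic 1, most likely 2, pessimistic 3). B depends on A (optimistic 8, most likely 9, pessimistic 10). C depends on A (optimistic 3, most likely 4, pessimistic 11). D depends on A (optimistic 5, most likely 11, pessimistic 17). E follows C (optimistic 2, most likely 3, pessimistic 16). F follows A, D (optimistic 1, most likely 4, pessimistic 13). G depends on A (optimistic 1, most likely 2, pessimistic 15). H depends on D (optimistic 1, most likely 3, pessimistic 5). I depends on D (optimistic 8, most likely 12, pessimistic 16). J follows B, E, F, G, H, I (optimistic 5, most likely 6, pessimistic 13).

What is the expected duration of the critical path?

32 days

te_A = (1 + 4·2 + 3)/6 = 12/6 = 2
te_B = (8 + 4·9 + 10)/6 = 54/6 = 9
te_C = (3 + 4·4 + 11)/6 = 30/6 = 5
te_D = (5 + 4·11 + 17)/6 = 66/6 = 11
te_E = (2 + 4·3 + 16)/6 = 30/6 = 5
te_F = (1 + 4·4 + 13)/6 = 30/6 = 5
te_G = (1 + 4·2 + 15)/6 = 24/6 = 4
te_H = (1 + 4·3 + 5)/6 = 18/6 = 3
te_I = (8 + 4·12 + 16)/6 = 72/6 = 12
te_J = (5 + 4·6 + 13)/6 = 42/6 = 7

Forward pass:
ES_A = 0; EF_A = 2
ES_B = 2; EF_B = 2+9 = 11
ES_C = 2; EF_C = 2+5 = 7
ES_D = 2; EF_D = 2+11 = 13
ES_E = 7; EF_E = 7+5 = 12
ES_F = max(EF_A=2, EF_D=13) = 13; EF_F = 13+5 = 18
ES_G = 2; EF_G = 2+4 = 6
ES_H = 13; EF_H = 13+3 = 16
ES_I = 13; EF_I = 13+12 = 25
ES_J = max(EF_B=11, EF_E=12, EF_F=18, EF_G=6, EF_H=16, EF_I=25) = 25; EF_J = 25+7 = 32
Expected project duration μ = 32 days. Critical path: A → D → I → J.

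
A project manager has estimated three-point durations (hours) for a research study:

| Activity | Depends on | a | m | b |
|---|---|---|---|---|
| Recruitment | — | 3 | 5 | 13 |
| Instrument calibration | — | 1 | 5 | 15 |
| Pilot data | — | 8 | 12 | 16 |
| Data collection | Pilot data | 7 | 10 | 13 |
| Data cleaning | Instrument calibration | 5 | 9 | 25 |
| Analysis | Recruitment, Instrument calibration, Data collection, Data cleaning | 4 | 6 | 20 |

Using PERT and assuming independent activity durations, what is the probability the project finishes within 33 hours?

0.830

te_Recruitment = (3 + 4·5 + 13)/6 = 36/6 = 6; σ²_Recruitment = ((13−3)/6)² = 2.778
te_Instrument calibration = (1 + 4·5 + 15)/6 = 36/6 = 6; σ²_Instrument calibration = ((15−1)/6)² = 5.444
te_Pilot data = (8 + 4·12 + 16)/6 = 72/6 = 12; σ²_Pilot data = ((16−8)/6)² = 1.778
te_Data collection = (7 + 4·10 + 13)/6 = 60/6 = 10; σ²_Data collection = ((13−7)/6)² = 1.000
te_Data cleaning = (5 + 4·9 + 25)/6 = 66/6 = 11; σ²_Data cleaning = ((25−5)/6)² = 11.111
te_Analysis = (4 + 4·6 + 20)/6 = 48/6 = 8; σ²_Analysis = ((20−4)/6)² = 7.111

Forward pass:
ES_Recruitment = 0; EF_Recruitment = 6
ES_Instrument calibration = 0; EF_Instrument calibration = 6
ES_Pilot data = 0; EF_Pilot data = 12
ES_Data collection = 12; EF_Data collection = 12+10 = 22
ES_Data cleaning = 6; EF_Data cleaning = 6+11 = 17
ES_Analysis = max(EF_Recruitment=6, EF_Instrument calibration=6, EF_Data collection=22, EF_Data cleaning=17) = 22; EF_Analysis = 22+8 = 30
Expected project duration μ = 30 hours. Critical path: Pilot data → Data collection → Analysis.

Variance along critical path = 1.778 + 1.000 + 7.111 = 9.889; σ = √9.889 = 3.145 hours.
Z = (33 − 30) / 3.145 = 0.954
P(T ≤ 33) = Φ(0.954) ≈ 0.830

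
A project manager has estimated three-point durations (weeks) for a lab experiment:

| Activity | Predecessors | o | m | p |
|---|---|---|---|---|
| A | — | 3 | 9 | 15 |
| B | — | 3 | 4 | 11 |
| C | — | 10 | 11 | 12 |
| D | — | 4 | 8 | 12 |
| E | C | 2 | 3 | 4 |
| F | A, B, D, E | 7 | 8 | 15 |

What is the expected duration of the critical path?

te_A = (3 + 4·9 + 15)/6 = 54/6 = 9
te_B = (3 + 4·4 + 11)/6 = 30/6 = 5
te_C = (10 + 4·11 + 12)/6 = 66/6 = 11
te_D = (4 + 4·8 + 12)/6 = 48/6 = 8
te_E = (2 + 4·3 + 4)/6 = 18/6 = 3
te_F = (7 + 4·8 + 15)/6 = 54/6 = 9

Forward pass:
ES_A = 0; EF_A = 9
ES_B = 0; EF_B = 5
ES_C = 0; EF_C = 11
ES_D = 0; EF_D = 8
ES_E = 11; EF_E = 11+3 = 14
ES_F = max(EF_A=9, EF_B=5, EF_D=8, EF_E=14) = 14; EF_F = 14+9 = 23
Expected project duration μ = 23 weeks. Critical path: C → E → F.

23 weeks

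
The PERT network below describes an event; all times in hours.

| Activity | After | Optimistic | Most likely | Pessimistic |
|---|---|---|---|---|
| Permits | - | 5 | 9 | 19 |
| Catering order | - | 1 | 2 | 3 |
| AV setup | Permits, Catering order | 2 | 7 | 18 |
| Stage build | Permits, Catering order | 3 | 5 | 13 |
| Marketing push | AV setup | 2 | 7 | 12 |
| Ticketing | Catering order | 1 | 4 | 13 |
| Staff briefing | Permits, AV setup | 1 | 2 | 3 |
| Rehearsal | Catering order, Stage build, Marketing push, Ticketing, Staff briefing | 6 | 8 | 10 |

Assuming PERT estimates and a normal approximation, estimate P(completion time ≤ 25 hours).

te_Permits = (5 + 4·9 + 19)/6 = 60/6 = 10; σ²_Permits = ((19−5)/6)² = 5.444
te_Catering order = (1 + 4·2 + 3)/6 = 12/6 = 2; σ²_Catering order = ((3−1)/6)² = 0.111
te_AV setup = (2 + 4·7 + 18)/6 = 48/6 = 8; σ²_AV setup = ((18−2)/6)² = 7.111
te_Stage build = (3 + 4·5 + 13)/6 = 36/6 = 6; σ²_Stage build = ((13−3)/6)² = 2.778
te_Marketing push = (2 + 4·7 + 12)/6 = 42/6 = 7; σ²_Marketing push = ((12−2)/6)² = 2.778
te_Ticketing = (1 + 4·4 + 13)/6 = 30/6 = 5; σ²_Ticketing = ((13−1)/6)² = 4.000
te_Staff briefing = (1 + 4·2 + 3)/6 = 12/6 = 2; σ²_Staff briefing = ((3−1)/6)² = 0.111
te_Rehearsal = (6 + 4·8 + 10)/6 = 48/6 = 8; σ²_Rehearsal = ((10−6)/6)² = 0.444

Forward pass:
ES_Permits = 0; EF_Permits = 10
ES_Catering order = 0; EF_Catering order = 2
ES_AV setup = max(EF_Permits=10, EF_Catering order=2) = 10; EF_AV setup = 10+8 = 18
ES_Stage build = max(EF_Permits=10, EF_Catering order=2) = 10; EF_Stage build = 10+6 = 16
ES_Marketing push = 18; EF_Marketing push = 18+7 = 25
ES_Ticketing = 2; EF_Ticketing = 2+5 = 7
ES_Staff briefing = max(EF_Permits=10, EF_AV setup=18) = 18; EF_Staff briefing = 18+2 = 20
ES_Rehearsal = max(EF_Catering order=2, EF_Stage build=16, EF_Marketing push=25, EF_Ticketing=7, EF_Staff briefing=20) = 25; EF_Rehearsal = 25+8 = 33
Expected project duration μ = 33 hours. Critical path: Permits → AV setup → Marketing push → Rehearsal.

Variance along critical path = 5.444 + 7.111 + 2.778 + 0.444 = 15.778; σ = √15.778 = 3.972 hours.
Z = (25 − 33) / 3.972 = -2.014
P(T ≤ 25) = Φ(-2.014) ≈ 0.022

0.022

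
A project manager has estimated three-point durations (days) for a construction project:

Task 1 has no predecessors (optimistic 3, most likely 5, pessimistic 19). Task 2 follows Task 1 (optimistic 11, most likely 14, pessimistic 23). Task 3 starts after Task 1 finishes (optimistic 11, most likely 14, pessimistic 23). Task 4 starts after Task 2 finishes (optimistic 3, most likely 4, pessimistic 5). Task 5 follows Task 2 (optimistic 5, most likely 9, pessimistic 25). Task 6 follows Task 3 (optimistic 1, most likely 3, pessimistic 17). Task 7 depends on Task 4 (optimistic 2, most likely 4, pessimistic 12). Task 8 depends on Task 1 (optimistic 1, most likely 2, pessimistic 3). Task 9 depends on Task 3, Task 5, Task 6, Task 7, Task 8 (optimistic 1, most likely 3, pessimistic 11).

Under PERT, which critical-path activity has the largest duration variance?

te_Task 1 = (3 + 4·5 + 19)/6 = 42/6 = 7; σ²_Task 1 = ((19−3)/6)² = 7.111
te_Task 2 = (11 + 4·14 + 23)/6 = 90/6 = 15; σ²_Task 2 = ((23−11)/6)² = 4.000
te_Task 3 = (11 + 4·14 + 23)/6 = 90/6 = 15; σ²_Task 3 = ((23−11)/6)² = 4.000
te_Task 4 = (3 + 4·4 + 5)/6 = 24/6 = 4; σ²_Task 4 = ((5−3)/6)² = 0.111
te_Task 5 = (5 + 4·9 + 25)/6 = 66/6 = 11; σ²_Task 5 = ((25−5)/6)² = 11.111
te_Task 6 = (1 + 4·3 + 17)/6 = 30/6 = 5; σ²_Task 6 = ((17−1)/6)² = 7.111
te_Task 7 = (2 + 4·4 + 12)/6 = 30/6 = 5; σ²_Task 7 = ((12−2)/6)² = 2.778
te_Task 8 = (1 + 4·2 + 3)/6 = 12/6 = 2; σ²_Task 8 = ((3−1)/6)² = 0.111
te_Task 9 = (1 + 4·3 + 11)/6 = 24/6 = 4; σ²_Task 9 = ((11−1)/6)² = 2.778

Forward pass:
ES_Task 1 = 0; EF_Task 1 = 7
ES_Task 2 = 7; EF_Task 2 = 7+15 = 22
ES_Task 3 = 7; EF_Task 3 = 7+15 = 22
ES_Task 4 = 22; EF_Task 4 = 22+4 = 26
ES_Task 5 = 22; EF_Task 5 = 22+11 = 33
ES_Task 6 = 22; EF_Task 6 = 22+5 = 27
ES_Task 7 = 26; EF_Task 7 = 26+5 = 31
ES_Task 8 = 7; EF_Task 8 = 7+2 = 9
ES_Task 9 = max(EF_Task 3=22, EF_Task 5=33, EF_Task 6=27, EF_Task 7=31, EF_Task 8=9) = 33; EF_Task 9 = 33+4 = 37
Expected project duration μ = 37 days. Critical path: Task 1 → Task 2 → Task 5 → Task 9.

Variances on critical path: σ²_Task 1=7.111, σ²_Task 2=4.000, σ²_Task 5=11.111, σ²_Task 9=2.778.
Largest is σ²_Task 5 = 11.111.

Task 5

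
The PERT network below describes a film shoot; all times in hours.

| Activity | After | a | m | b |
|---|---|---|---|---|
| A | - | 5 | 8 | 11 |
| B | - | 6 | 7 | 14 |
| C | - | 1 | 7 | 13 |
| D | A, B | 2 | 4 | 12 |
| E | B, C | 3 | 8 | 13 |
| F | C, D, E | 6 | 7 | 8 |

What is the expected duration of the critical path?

te_A = (5 + 4·8 + 11)/6 = 48/6 = 8
te_B = (6 + 4·7 + 14)/6 = 48/6 = 8
te_C = (1 + 4·7 + 13)/6 = 42/6 = 7
te_D = (2 + 4·4 + 12)/6 = 30/6 = 5
te_E = (3 + 4·8 + 13)/6 = 48/6 = 8
te_F = (6 + 4·7 + 8)/6 = 42/6 = 7

Forward pass:
ES_A = 0; EF_A = 8
ES_B = 0; EF_B = 8
ES_C = 0; EF_C = 7
ES_D = max(EF_A=8, EF_B=8) = 8; EF_D = 8+5 = 13
ES_E = max(EF_B=8, EF_C=7) = 8; EF_E = 8+8 = 16
ES_F = max(EF_C=7, EF_D=13, EF_E=16) = 16; EF_F = 16+7 = 23
Expected project duration μ = 23 hours. Critical path: B → E → F.

23 hours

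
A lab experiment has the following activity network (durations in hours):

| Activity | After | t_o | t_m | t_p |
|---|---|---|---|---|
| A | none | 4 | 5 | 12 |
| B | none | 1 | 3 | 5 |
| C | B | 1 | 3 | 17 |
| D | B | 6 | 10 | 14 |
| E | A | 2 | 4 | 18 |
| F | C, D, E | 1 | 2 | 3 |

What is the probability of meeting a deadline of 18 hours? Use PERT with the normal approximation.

te_A = (4 + 4·5 + 12)/6 = 36/6 = 6; σ²_A = ((12−4)/6)² = 1.778
te_B = (1 + 4·3 + 5)/6 = 18/6 = 3; σ²_B = ((5−1)/6)² = 0.444
te_C = (1 + 4·3 + 17)/6 = 30/6 = 5; σ²_C = ((17−1)/6)² = 7.111
te_D = (6 + 4·10 + 14)/6 = 60/6 = 10; σ²_D = ((14−6)/6)² = 1.778
te_E = (2 + 4·4 + 18)/6 = 36/6 = 6; σ²_E = ((18−2)/6)² = 7.111
te_F = (1 + 4·2 + 3)/6 = 12/6 = 2; σ²_F = ((3−1)/6)² = 0.111

Forward pass:
ES_A = 0; EF_A = 6
ES_B = 0; EF_B = 3
ES_C = 3; EF_C = 3+5 = 8
ES_D = 3; EF_D = 3+10 = 13
ES_E = 6; EF_E = 6+6 = 12
ES_F = max(EF_C=8, EF_D=13, EF_E=12) = 13; EF_F = 13+2 = 15
Expected project duration μ = 15 hours. Critical path: B → D → F.

Variance along critical path = 0.444 + 1.778 + 0.111 = 2.333; σ = √2.333 = 1.528 hours.
Z = (18 − 15) / 1.528 = 1.964
P(T ≤ 18) = Φ(1.964) ≈ 0.975

0.975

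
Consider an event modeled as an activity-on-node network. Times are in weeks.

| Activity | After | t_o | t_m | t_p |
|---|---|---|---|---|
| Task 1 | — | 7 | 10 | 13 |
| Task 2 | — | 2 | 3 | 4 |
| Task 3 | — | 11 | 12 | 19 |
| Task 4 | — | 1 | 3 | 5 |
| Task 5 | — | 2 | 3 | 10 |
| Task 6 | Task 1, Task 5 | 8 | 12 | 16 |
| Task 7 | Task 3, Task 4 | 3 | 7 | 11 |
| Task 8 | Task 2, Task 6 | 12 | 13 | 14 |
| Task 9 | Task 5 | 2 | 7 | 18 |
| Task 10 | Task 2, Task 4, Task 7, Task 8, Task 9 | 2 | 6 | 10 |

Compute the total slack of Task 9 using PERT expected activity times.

23 weeks

te_Task 1 = (7 + 4·10 + 13)/6 = 60/6 = 10
te_Task 2 = (2 + 4·3 + 4)/6 = 18/6 = 3
te_Task 3 = (11 + 4·12 + 19)/6 = 78/6 = 13
te_Task 4 = (1 + 4·3 + 5)/6 = 18/6 = 3
te_Task 5 = (2 + 4·3 + 10)/6 = 24/6 = 4
te_Task 6 = (8 + 4·12 + 16)/6 = 72/6 = 12
te_Task 7 = (3 + 4·7 + 11)/6 = 42/6 = 7
te_Task 8 = (12 + 4·13 + 14)/6 = 78/6 = 13
te_Task 9 = (2 + 4·7 + 18)/6 = 48/6 = 8
te_Task 10 = (2 + 4·6 + 10)/6 = 36/6 = 6

Forward pass:
ES_Task 1 = 0; EF_Task 1 = 10
ES_Task 2 = 0; EF_Task 2 = 3
ES_Task 3 = 0; EF_Task 3 = 13
ES_Task 4 = 0; EF_Task 4 = 3
ES_Task 5 = 0; EF_Task 5 = 4
ES_Task 6 = max(EF_Task 1=10, EF_Task 5=4) = 10; EF_Task 6 = 10+12 = 22
ES_Task 7 = max(EF_Task 3=13, EF_Task 4=3) = 13; EF_Task 7 = 13+7 = 20
ES_Task 8 = max(EF_Task 2=3, EF_Task 6=22) = 22; EF_Task 8 = 22+13 = 35
ES_Task 9 = 4; EF_Task 9 = 4+8 = 12
ES_Task 10 = max(EF_Task 2=3, EF_Task 4=3, EF_Task 7=20, EF_Task 8=35, EF_Task 9=12) = 35; EF_Task 10 = 35+6 = 41
Expected project duration μ = 41 weeks. Critical path: Task 1 → Task 6 → Task 8 → Task 10.

Backward pass:
LF_Task 10 = 41; LS_Task 10 = 41−6 = 35
LF_Task 9 = LS_Task 10 = 35; LS_Task 9 = 35−8 = 27
LF_Task 8 = LS_Task 10 = 35; LS_Task 8 = 35−13 = 22
LF_Task 7 = LS_Task 10 = 35; LS_Task 7 = 35−7 = 28
LF_Task 6 = LS_Task 8 = 22; LS_Task 6 = 22−12 = 10
LF_Task 5 = min(LS_Task 6=10, LS_Task 9=27) = 10; LS_Task 5 = 10−4 = 6
LF_Task 4 = min(LS_Task 7=28, LS_Task 10=35) = 28; LS_Task 4 = 28−3 = 25
LF_Task 3 = LS_Task 7 = 28; LS_Task 3 = 28−13 = 15
LF_Task 2 = min(LS_Task 8=22, LS_Task 10=35) = 22; LS_Task 2 = 22−3 = 19
LF_Task 1 = LS_Task 6 = 10; LS_Task 1 = 10−10 = 0
Slack_Task 9 = LS_Task 9 − ES_Task 9 = 27 − 4 = 23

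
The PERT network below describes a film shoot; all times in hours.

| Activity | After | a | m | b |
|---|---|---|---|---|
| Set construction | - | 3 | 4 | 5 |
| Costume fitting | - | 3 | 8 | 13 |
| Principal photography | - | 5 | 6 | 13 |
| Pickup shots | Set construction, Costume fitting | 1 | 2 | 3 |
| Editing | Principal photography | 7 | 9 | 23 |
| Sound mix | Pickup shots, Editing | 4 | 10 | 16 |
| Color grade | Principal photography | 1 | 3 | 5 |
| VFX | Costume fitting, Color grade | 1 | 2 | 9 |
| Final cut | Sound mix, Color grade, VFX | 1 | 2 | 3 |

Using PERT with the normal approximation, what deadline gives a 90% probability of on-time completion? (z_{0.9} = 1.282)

te_Set construction = (3 + 4·4 + 5)/6 = 24/6 = 4; σ²_Set construction = ((5−3)/6)² = 0.111
te_Costume fitting = (3 + 4·8 + 13)/6 = 48/6 = 8; σ²_Costume fitting = ((13−3)/6)² = 2.778
te_Principal photography = (5 + 4·6 + 13)/6 = 42/6 = 7; σ²_Principal photography = ((13−5)/6)² = 1.778
te_Pickup shots = (1 + 4·2 + 3)/6 = 12/6 = 2; σ²_Pickup shots = ((3−1)/6)² = 0.111
te_Editing = (7 + 4·9 + 23)/6 = 66/6 = 11; σ²_Editing = ((23−7)/6)² = 7.111
te_Sound mix = (4 + 4·10 + 16)/6 = 60/6 = 10; σ²_Sound mix = ((16−4)/6)² = 4.000
te_Color grade = (1 + 4·3 + 5)/6 = 18/6 = 3; σ²_Color grade = ((5−1)/6)² = 0.444
te_VFX = (1 + 4·2 + 9)/6 = 18/6 = 3; σ²_VFX = ((9−1)/6)² = 1.778
te_Final cut = (1 + 4·2 + 3)/6 = 12/6 = 2; σ²_Final cut = ((3−1)/6)² = 0.111

Forward pass:
ES_Set construction = 0; EF_Set construction = 4
ES_Costume fitting = 0; EF_Costume fitting = 8
ES_Principal photography = 0; EF_Principal photography = 7
ES_Pickup shots = max(EF_Set construction=4, EF_Costume fitting=8) = 8; EF_Pickup shots = 8+2 = 10
ES_Editing = 7; EF_Editing = 7+11 = 18
ES_Sound mix = max(EF_Pickup shots=10, EF_Editing=18) = 18; EF_Sound mix = 18+10 = 28
ES_Color grade = 7; EF_Color grade = 7+3 = 10
ES_VFX = max(EF_Costume fitting=8, EF_Color grade=10) = 10; EF_VFX = 10+3 = 13
ES_Final cut = max(EF_Sound mix=28, EF_Color grade=10, EF_VFX=13) = 28; EF_Final cut = 28+2 = 30
Expected project duration μ = 30 hours. Critical path: Principal photography → Editing → Sound mix → Final cut.

Variance along critical path = 1.778 + 7.111 + 4.000 + 0.111 = 13.000; σ = 3.606 hours.
D = μ + z·σ = 30 + 1.282·3.606 = 34.6 hours

34.6 hours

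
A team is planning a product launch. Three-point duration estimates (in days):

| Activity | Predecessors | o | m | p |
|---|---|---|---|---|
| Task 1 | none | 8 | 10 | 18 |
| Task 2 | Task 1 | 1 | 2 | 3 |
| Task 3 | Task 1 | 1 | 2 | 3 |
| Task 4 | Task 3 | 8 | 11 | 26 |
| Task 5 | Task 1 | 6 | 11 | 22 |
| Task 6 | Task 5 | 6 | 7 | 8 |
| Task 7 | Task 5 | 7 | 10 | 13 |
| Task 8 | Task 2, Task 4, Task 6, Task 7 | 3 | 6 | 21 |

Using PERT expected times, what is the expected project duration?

41 days

te_Task 1 = (8 + 4·10 + 18)/6 = 66/6 = 11
te_Task 2 = (1 + 4·2 + 3)/6 = 12/6 = 2
te_Task 3 = (1 + 4·2 + 3)/6 = 12/6 = 2
te_Task 4 = (8 + 4·11 + 26)/6 = 78/6 = 13
te_Task 5 = (6 + 4·11 + 22)/6 = 72/6 = 12
te_Task 6 = (6 + 4·7 + 8)/6 = 42/6 = 7
te_Task 7 = (7 + 4·10 + 13)/6 = 60/6 = 10
te_Task 8 = (3 + 4·6 + 21)/6 = 48/6 = 8

Forward pass:
ES_Task 1 = 0; EF_Task 1 = 11
ES_Task 2 = 11; EF_Task 2 = 11+2 = 13
ES_Task 3 = 11; EF_Task 3 = 11+2 = 13
ES_Task 4 = 13; EF_Task 4 = 13+13 = 26
ES_Task 5 = 11; EF_Task 5 = 11+12 = 23
ES_Task 6 = 23; EF_Task 6 = 23+7 = 30
ES_Task 7 = 23; EF_Task 7 = 23+10 = 33
ES_Task 8 = max(EF_Task 2=13, EF_Task 4=26, EF_Task 6=30, EF_Task 7=33) = 33; EF_Task 8 = 33+8 = 41
Expected project duration μ = 41 days. Critical path: Task 1 → Task 5 → Task 7 → Task 8.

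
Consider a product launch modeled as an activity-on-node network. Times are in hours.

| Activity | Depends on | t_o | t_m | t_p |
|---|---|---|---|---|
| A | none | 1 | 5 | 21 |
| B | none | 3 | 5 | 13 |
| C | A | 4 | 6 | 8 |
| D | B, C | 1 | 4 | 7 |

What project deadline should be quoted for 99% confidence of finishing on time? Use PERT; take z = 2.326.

25.2 hours

te_A = (1 + 4·5 + 21)/6 = 42/6 = 7; σ²_A = ((21−1)/6)² = 11.111
te_B = (3 + 4·5 + 13)/6 = 36/6 = 6; σ²_B = ((13−3)/6)² = 2.778
te_C = (4 + 4·6 + 8)/6 = 36/6 = 6; σ²_C = ((8−4)/6)² = 0.444
te_D = (1 + 4·4 + 7)/6 = 24/6 = 4; σ²_D = ((7−1)/6)² = 1.000

Forward pass:
ES_A = 0; EF_A = 7
ES_B = 0; EF_B = 6
ES_C = 7; EF_C = 7+6 = 13
ES_D = max(EF_B=6, EF_C=13) = 13; EF_D = 13+4 = 17
Expected project duration μ = 17 hours. Critical path: A → C → D.

Variance along critical path = 11.111 + 0.444 + 1.000 = 12.556; σ = 3.543 hours.
D = μ + z·σ = 17 + 2.326·3.543 = 25.2 hours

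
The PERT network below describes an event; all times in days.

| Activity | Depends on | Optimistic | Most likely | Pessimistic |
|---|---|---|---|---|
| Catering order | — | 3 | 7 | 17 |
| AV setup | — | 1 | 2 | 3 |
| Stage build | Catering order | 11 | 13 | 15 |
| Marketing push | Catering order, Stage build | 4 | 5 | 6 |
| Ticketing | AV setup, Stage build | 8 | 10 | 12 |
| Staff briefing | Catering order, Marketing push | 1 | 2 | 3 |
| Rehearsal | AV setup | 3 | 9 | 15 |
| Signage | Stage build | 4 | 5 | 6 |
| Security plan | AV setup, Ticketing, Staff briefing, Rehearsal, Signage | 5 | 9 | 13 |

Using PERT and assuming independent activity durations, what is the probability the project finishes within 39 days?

0.363

te_Catering order = (3 + 4·7 + 17)/6 = 48/6 = 8; σ²_Catering order = ((17−3)/6)² = 5.444
te_AV setup = (1 + 4·2 + 3)/6 = 12/6 = 2; σ²_AV setup = ((3−1)/6)² = 0.111
te_Stage build = (11 + 4·13 + 15)/6 = 78/6 = 13; σ²_Stage build = ((15−11)/6)² = 0.444
te_Marketing push = (4 + 4·5 + 6)/6 = 30/6 = 5; σ²_Marketing push = ((6−4)/6)² = 0.111
te_Ticketing = (8 + 4·10 + 12)/6 = 60/6 = 10; σ²_Ticketing = ((12−8)/6)² = 0.444
te_Staff briefing = (1 + 4·2 + 3)/6 = 12/6 = 2; σ²_Staff briefing = ((3−1)/6)² = 0.111
te_Rehearsal = (3 + 4·9 + 15)/6 = 54/6 = 9; σ²_Rehearsal = ((15−3)/6)² = 4.000
te_Signage = (4 + 4·5 + 6)/6 = 30/6 = 5; σ²_Signage = ((6−4)/6)² = 0.111
te_Security plan = (5 + 4·9 + 13)/6 = 54/6 = 9; σ²_Security plan = ((13−5)/6)² = 1.778

Forward pass:
ES_Catering order = 0; EF_Catering order = 8
ES_AV setup = 0; EF_AV setup = 2
ES_Stage build = 8; EF_Stage build = 8+13 = 21
ES_Marketing push = max(EF_Catering order=8, EF_Stage build=21) = 21; EF_Marketing push = 21+5 = 26
ES_Ticketing = max(EF_AV setup=2, EF_Stage build=21) = 21; EF_Ticketing = 21+10 = 31
ES_Staff briefing = max(EF_Catering order=8, EF_Marketing push=26) = 26; EF_Staff briefing = 26+2 = 28
ES_Rehearsal = 2; EF_Rehearsal = 2+9 = 11
ES_Signage = 21; EF_Signage = 21+5 = 26
ES_Security plan = max(EF_AV setup=2, EF_Ticketing=31, EF_Staff briefing=28, EF_Rehearsal=11, EF_Signage=26) = 31; EF_Security plan = 31+9 = 40
Expected project duration μ = 40 days. Critical path: Catering order → Stage build → Ticketing → Security plan.

Variance along critical path = 5.444 + 0.444 + 0.444 + 1.778 = 8.111; σ = √8.111 = 2.848 days.
Z = (39 − 40) / 2.848 = -0.351
P(T ≤ 39) = Φ(-0.351) ≈ 0.363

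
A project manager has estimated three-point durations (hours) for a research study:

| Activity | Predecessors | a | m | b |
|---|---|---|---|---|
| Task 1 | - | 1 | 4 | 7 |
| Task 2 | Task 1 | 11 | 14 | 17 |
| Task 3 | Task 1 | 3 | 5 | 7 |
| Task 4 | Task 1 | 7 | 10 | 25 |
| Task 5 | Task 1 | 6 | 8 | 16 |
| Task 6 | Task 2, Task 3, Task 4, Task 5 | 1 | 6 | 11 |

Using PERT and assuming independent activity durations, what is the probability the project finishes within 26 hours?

0.820

te_Task 1 = (1 + 4·4 + 7)/6 = 24/6 = 4; σ²_Task 1 = ((7−1)/6)² = 1.000
te_Task 2 = (11 + 4·14 + 17)/6 = 84/6 = 14; σ²_Task 2 = ((17−11)/6)² = 1.000
te_Task 3 = (3 + 4·5 + 7)/6 = 30/6 = 5; σ²_Task 3 = ((7−3)/6)² = 0.444
te_Task 4 = (7 + 4·10 + 25)/6 = 72/6 = 12; σ²_Task 4 = ((25−7)/6)² = 9.000
te_Task 5 = (6 + 4·8 + 16)/6 = 54/6 = 9; σ²_Task 5 = ((16−6)/6)² = 2.778
te_Task 6 = (1 + 4·6 + 11)/6 = 36/6 = 6; σ²_Task 6 = ((11−1)/6)² = 2.778

Forward pass:
ES_Task 1 = 0; EF_Task 1 = 4
ES_Task 2 = 4; EF_Task 2 = 4+14 = 18
ES_Task 3 = 4; EF_Task 3 = 4+5 = 9
ES_Task 4 = 4; EF_Task 4 = 4+12 = 16
ES_Task 5 = 4; EF_Task 5 = 4+9 = 13
ES_Task 6 = max(EF_Task 2=18, EF_Task 3=9, EF_Task 4=16, EF_Task 5=13) = 18; EF_Task 6 = 18+6 = 24
Expected project duration μ = 24 hours. Critical path: Task 1 → Task 2 → Task 6.

Variance along critical path = 1.000 + 1.000 + 2.778 = 4.778; σ = √4.778 = 2.186 hours.
Z = (26 − 24) / 2.186 = 0.915
P(T ≤ 26) = Φ(0.915) ≈ 0.820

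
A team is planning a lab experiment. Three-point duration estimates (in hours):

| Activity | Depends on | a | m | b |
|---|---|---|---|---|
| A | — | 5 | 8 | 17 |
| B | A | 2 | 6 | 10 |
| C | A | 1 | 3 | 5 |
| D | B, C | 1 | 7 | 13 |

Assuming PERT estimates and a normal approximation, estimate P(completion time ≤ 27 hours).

te_A = (5 + 4·8 + 17)/6 = 54/6 = 9; σ²_A = ((17−5)/6)² = 4.000
te_B = (2 + 4·6 + 10)/6 = 36/6 = 6; σ²_B = ((10−2)/6)² = 1.778
te_C = (1 + 4·3 + 5)/6 = 18/6 = 3; σ²_C = ((5−1)/6)² = 0.444
te_D = (1 + 4·7 + 13)/6 = 42/6 = 7; σ²_D = ((13−1)/6)² = 4.000

Forward pass:
ES_A = 0; EF_A = 9
ES_B = 9; EF_B = 9+6 = 15
ES_C = 9; EF_C = 9+3 = 12
ES_D = max(EF_B=15, EF_C=12) = 15; EF_D = 15+7 = 22
Expected project duration μ = 22 hours. Critical path: A → B → D.

Variance along critical path = 4.000 + 1.778 + 4.000 = 9.778; σ = √9.778 = 3.127 hours.
Z = (27 − 22) / 3.127 = 1.599
P(T ≤ 27) = Φ(1.599) ≈ 0.945

0.945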